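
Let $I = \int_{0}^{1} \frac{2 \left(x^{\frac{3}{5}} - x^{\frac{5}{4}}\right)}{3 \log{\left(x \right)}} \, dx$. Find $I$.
$\log{\left(\frac{8 \sqrt[3]{90}}{45} \right)}$

Consider the one-parameter family: let $I(a) = \int_{0}^{1} \frac{2 \left(- x^{\frac{5}{4}} + x^{a}\right)}{3 \log{\left(x \right)}} \, dx$.

Since $\dfrac{\partial}{\partial a}\,x^{a} = x^{a} \ln x$, the $\ln x$ in the denominator cancels and
$$\frac{dI}{da} = \int_{0}^{1} \frac{2}{3} x^{a} \, dx = \frac{2}{3} \left[\frac{x^{a+1}}{a+1}\right]_0^1 = \frac{2}{3 \left(a + 1\right)}.$$

Integrating with respect to $a$ gives $I(a) = \frac{2 \log{\left(\frac{4 a}{9} + \frac{4}{9} \right)}}{3} + C$.

At $a = \frac{5}{4}$ the integrand is identically $0$, so $I(\frac{5}{4}) = 0$. The closed form gives $0$, hence $C = 0$.

Setting $a = \frac{3}{5}$:
$$I = \log{\left(\frac{8 \sqrt[3]{90}}{45} \right)}.$$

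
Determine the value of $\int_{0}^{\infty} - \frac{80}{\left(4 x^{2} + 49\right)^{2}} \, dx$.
$- \frac{10 \pi}{343}$

Begin with the known result
$$J(a) = \int_{0}^{\infty} - \frac{5}{a^{2} + x^{2}} \, dx = - \frac{5 \pi}{2 a}.$$

Differentiating under the integral sign with respect to $a$,
$$\frac{dJ}{da} = \int_{0}^{\infty} \frac{10 a}{\left(a^{2} + x^{2}\right)^{2}} \, dx = \frac{5 \pi}{2 a^{2}},$$
so $\int_{0}^{\infty} - \frac{5}{\left(a^{2} + x^{2}\right)^{2}} \, dx = - \frac{5 \pi}{4 a^{3}}$.

Setting $a = \frac{7}{2}$:
$$I = - \frac{10 \pi}{343}.$$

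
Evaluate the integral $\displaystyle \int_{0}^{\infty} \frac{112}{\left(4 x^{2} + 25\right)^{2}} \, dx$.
$\frac{14 \pi}{125}$

Start from the standard arctangent integral
$$J(a) = \int_{0}^{\infty} \frac{7}{a^{2} + x^{2}} \, dx = \frac{7 \pi}{2 a}.$$

Differentiating under the integral sign with respect to $a$,
$$\frac{dJ}{da} = \int_{0}^{\infty} - \frac{14 a}{\left(a^{2} + x^{2}\right)^{2}} \, dx = - \frac{7 \pi}{2 a^{2}},$$
so $\int_{0}^{\infty} \frac{7}{\left(a^{2} + x^{2}\right)^{2}} \, dx = \frac{7 \pi}{4 a^{3}}$.

Setting $a = \frac{5}{2}$:
$$I = \frac{14 \pi}{125}.$$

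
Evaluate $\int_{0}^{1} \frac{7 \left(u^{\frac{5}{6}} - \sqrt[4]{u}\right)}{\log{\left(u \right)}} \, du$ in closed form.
$- \log{\left(\frac{170859375}{2494357888} \right)}$

Consider the one-parameter family: let $I(a) = \int_{0}^{1} \frac{7 \left(u^{\frac{5}{6}} - u^{a}\right)}{\log{\left(u \right)}} \, du$.

Since $\dfrac{\partial}{\partial a}\,u^{a} = u^{a} \ln u$, the $\ln u$ in the denominator cancels and
$$\frac{dI}{da} = \int_{0}^{1} -7 u^{a} \, du = -7 \left[\frac{u^{a+1}}{a+1}\right]_0^1 = - \frac{7}{a + 1}.$$

Integrating with respect to $a$ gives $I(a) = - \log{\left(\frac{279936 \left(a + 1\right)^{7}}{19487171} \right)} + C$.

At $a = \frac{5}{6}$ the integrand is identically $0$, so $I(\frac{5}{6}) = 0$. The closed form gives $0$, hence $C = 0$.

Setting $a = \frac{1}{4}$:
$$I = - \log{\left(\frac{170859375}{2494357888} \right)}.$$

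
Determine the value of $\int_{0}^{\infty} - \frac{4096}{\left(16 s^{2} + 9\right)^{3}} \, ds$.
$- \frac{64 \pi}{81}$

Start from the standard arctangent integral
$$J(a) = \int_{0}^{\infty} - \frac{1}{a^{2} + s^{2}} \, ds = - \frac{\pi}{2 a}.$$

Differentiating under the integral sign with respect to $a$,
$$\frac{dJ}{da} = \int_{0}^{\infty} \frac{2 a}{\left(a^{2} + s^{2}\right)^{2}} \, ds = \frac{\pi}{2 a^{2}},$$
so $\int_{0}^{\infty} - \frac{1}{\left(a^{2} + s^{2}\right)^{2}} \, ds = - \frac{\pi}{4 a^{3}}$.

Repeating — each differentiation of $1/(s^2+a^2)^j$ produces $-2ja/(s^2+a^2)^{j+1}$ — and dividing through by $-2ja$ at each step yields, after $2$ differentiations in total,
$$\int_{0}^{\infty} - \frac{1}{\left(a^{2} + s^{2}\right)^{3}} \, ds = - \frac{3 \pi}{16 a^{5}}.$$

Setting $a = \frac{3}{4}$:
$$I = - \frac{64 \pi}{81}.$$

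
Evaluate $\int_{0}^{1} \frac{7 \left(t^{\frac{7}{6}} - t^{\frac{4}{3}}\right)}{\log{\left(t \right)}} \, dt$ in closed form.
$\log{\left(\frac{62748517}{105413504} \right)}$

Replace the exponent $\frac{7}{6}$ by a parameter $a$: let $I(a) = \int_{0}^{1} \frac{7 \left(- t^{\frac{4}{3}} + t^{a}\right)}{\log{\left(t \right)}} \, dt$.

Since $\dfrac{\partial}{\partial a}\,t^{a} = t^{a} \ln t$, the $\ln t$ in the denominator cancels and
$$\frac{dI}{da} = \int_{0}^{1} 7 t^{a} \, dt = 7 \left[\frac{t^{a+1}}{a+1}\right]_0^1 = \frac{7}{a + 1}.$$

Integrating with respect to $a$ gives $I(a) = \log{\left(\frac{2187 \left(a + 1\right)^{7}}{823543} \right)} + C$.

At $a = \frac{4}{3}$ the integrand is identically $0$, so $I(\frac{4}{3}) = 0$. The closed form gives $0$, hence $C = 0$.

Setting $a = \frac{7}{6}$:
$$I = \log{\left(\frac{62748517}{105413504} \right)}.$$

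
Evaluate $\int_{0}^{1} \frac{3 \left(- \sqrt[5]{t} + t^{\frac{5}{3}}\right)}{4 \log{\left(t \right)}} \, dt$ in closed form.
$- \log{\left(3 \right)} - \frac{\log{\left(6 \right)}}{2} - \frac{\log{\left(5 \right)}}{4} + \log{\left(20 \right)}$

Consider the one-parameter family: let $I(a) = \int_{0}^{1} \frac{3 \left(t^{\frac{5}{3}} - t^{a}\right)}{4 \log{\left(t \right)}} \, dt$.

Since $\dfrac{\partial}{\partial a}\,t^{a} = t^{a} \ln t$, the $\ln t$ in the denominator cancels and
$$\frac{dI}{da} = \int_{0}^{1} - \frac{3}{4} t^{a} \, dt = - \frac{3}{4} \left[\frac{t^{a+1}}{a+1}\right]_0^1 = - \frac{3}{4 a + 4}.$$

Integrating with respect to $a$ gives $I(a) = - \log{\left(\frac{6^{\frac{3}{4}} \left(a + 1\right)^{\frac{3}{4}}}{8} \right)} + C$.

At $a = \frac{5}{3}$ the integrand is identically $0$, so $I(\frac{5}{3}) = 0$. The closed form gives $0$, hence $C = 0$.

Setting $a = \frac{1}{5}$:
$$I = - \log{\left(3 \right)} - \frac{\log{\left(6 \right)}}{2} - \frac{\log{\left(5 \right)}}{4} + \log{\left(20 \right)}.$$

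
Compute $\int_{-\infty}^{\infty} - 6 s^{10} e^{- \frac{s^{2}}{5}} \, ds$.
$- \frac{8859375 \sqrt{5} \sqrt{\pi}}{16}$

Begin with the known integral
$$J(a) = \int_{-\infty}^{\infty} - 6 e^{- a s^{2}} \, ds = - \frac{6 \sqrt{\pi}}{\sqrt{a}}.$$

Differentiating under the integral sign brings down a factor of $(-s^2)$:
$$\frac{dJ}{da} = \int_{-\infty}^{\infty} 6 s^{2} e^{- a s^{2}} \, ds = \frac{3 \sqrt{\pi}}{a^{\frac{3}{2}}}.$$

Repeating $5$ times in total — each differentiation brings down another $(-s^2)$ — gives
$$\frac{d^{5}J}{da^{5}} = \int_{-\infty}^{\infty} 6 s^{10} e^{- a s^{2}} \, ds = \frac{2835 \sqrt{\pi}}{16 a^{\frac{11}{2}}},$$
and the integrand here is $(-1)^{5}$ times the target integrand, so $I = (-1)^{5}\,\frac{d^{5}J}{da^{5}} = - \frac{2835 \sqrt{\pi}}{16 a^{\frac{11}{2}}}$.

Setting $a = \frac{1}{5}$:
$$I = - \frac{8859375 \sqrt{5} \sqrt{\pi}}{16}.$$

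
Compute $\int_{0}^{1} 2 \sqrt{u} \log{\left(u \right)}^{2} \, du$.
$\frac{32}{27}$

Begin with the known integral
$$J(a) = \int_{0}^{1} 2 u^{a} \, du = \frac{2}{a + 1}.$$

Differentiating under the integral sign brings down a factor of $\ln u$:
$$\frac{dJ}{da} = \int_{0}^{1} 2 u^{a} \log{\left(u \right)} \, du = - \frac{2}{\left(a + 1\right)^{2}}.$$

Repeating twice in total — each differentiation brings down another $\ln u$ — gives
$$\frac{d^{2}J}{da^{2}} = \int_{0}^{1} 2 u^{a} \log{\left(u \right)}^{2} \, du = \frac{4}{\left(a + 1\right)^{3}},$$
and the integrand here is exactly the target integrand, so $I = \frac{4}{\left(a + 1\right)^{3}}$.

Setting $a = \frac{1}{2}$:
$$I = \frac{32}{27}.$$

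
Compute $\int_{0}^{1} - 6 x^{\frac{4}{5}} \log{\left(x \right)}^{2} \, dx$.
$- \frac{500}{243}$

Start from the elementary integral
$$J(a) = \int_{0}^{1} - 6 x^{a} \, dx = - \frac{6}{a + 1}.$$

Differentiating under the integral sign brings down a factor of $\ln x$:
$$\frac{dJ}{da} = \int_{0}^{1} - 6 x^{a} \log{\left(x \right)} \, dx = \frac{6}{\left(a + 1\right)^{2}}.$$

Repeating twice in total — each differentiation brings down another $\ln x$ — gives
$$\frac{d^{2}J}{da^{2}} = \int_{0}^{1} - 6 x^{a} \log{\left(x \right)}^{2} \, dx = - \frac{12}{\left(a + 1\right)^{3}},$$
and the integrand here is exactly the target integrand, so $I = - \frac{12}{\left(a + 1\right)^{3}}$.

Setting $a = \frac{4}{5}$:
$$I = - \frac{500}{243}.$$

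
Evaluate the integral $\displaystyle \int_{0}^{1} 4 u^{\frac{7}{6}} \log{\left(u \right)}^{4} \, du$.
$\frac{746496}{371293}$

Start from the elementary integral
$$J(a) = \int_{0}^{1} 4 u^{a} \, du = \frac{4}{a + 1}.$$

Differentiating under the integral sign brings down a factor of $\ln u$:
$$\frac{dJ}{da} = \int_{0}^{1} 4 u^{a} \log{\left(u \right)} \, du = - \frac{4}{\left(a + 1\right)^{2}}.$$

Repeating $4$ times in total — each differentiation brings down another $\ln u$ — gives
$$\frac{d^{4}J}{da^{4}} = \int_{0}^{1} 4 u^{a} \log{\left(u \right)}^{4} \, du = \frac{96}{\left(a + 1\right)^{5}},$$
and the integrand here is exactly the target integrand, so $I = \frac{96}{\left(a + 1\right)^{5}}$.

Setting $a = \frac{7}{6}$:
$$I = \frac{746496}{371293}.$$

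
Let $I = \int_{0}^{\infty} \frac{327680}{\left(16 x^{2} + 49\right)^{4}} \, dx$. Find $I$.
$\frac{12800 \pi}{823543}$

Begin with the known result
$$J(a) = \int_{0}^{\infty} \frac{5}{a^{2} + x^{2}} \, dx = \frac{5 \pi}{2 a}.$$

Differentiating under the integral sign with respect to $a$,
$$\frac{dJ}{da} = \int_{0}^{\infty} - \frac{10 a}{\left(a^{2} + x^{2}\right)^{2}} \, dx = - \frac{5 \pi}{2 a^{2}},$$
so $\int_{0}^{\infty} \frac{5}{\left(a^{2} + x^{2}\right)^{2}} \, dx = \frac{5 \pi}{4 a^{3}}$.

Repeating — each differentiation of $1/(x^2+a^2)^j$ produces $-2ja/(x^2+a^2)^{j+1}$ — and dividing through by $-2ja$ at each step yields, after $3$ differentiations in total,
$$\int_{0}^{\infty} \frac{5}{\left(a^{2} + x^{2}\right)^{4}} \, dx = \frac{25 \pi}{32 a^{7}}.$$

Setting $a = \frac{7}{4}$:
$$I = \frac{12800 \pi}{823543}.$$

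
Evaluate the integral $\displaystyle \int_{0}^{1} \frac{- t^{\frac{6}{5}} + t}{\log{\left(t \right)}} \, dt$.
$\log{\left(\frac{10}{11} \right)}$

Consider the one-parameter family: let $I(a) = \int_{0}^{1} \frac{- t^{\frac{6}{5}} + t^{a}}{\log{\left(t \right)}} \, dt$.

Since $\dfrac{\partial}{\partial a}\,t^{a} = t^{a} \ln t$, the $\ln t$ in the denominator cancels and
$$\frac{dI}{da} = \int_{0}^{1} t^{a} \, dt = \left[\frac{t^{a+1}}{a+1}\right]_0^1 = \frac{1}{a + 1}.$$

Integrating with respect to $a$ gives $I(a) = \log{\left(\frac{5 a}{11} + \frac{5}{11} \right)} + C$.

At $a = \frac{6}{5}$ the integrand is identically $0$, so $I(\frac{6}{5}) = 0$. The closed form gives $0$, hence $C = 0$.

Setting $a = 1$:
$$I = \log{\left(\frac{10}{11} \right)}.$$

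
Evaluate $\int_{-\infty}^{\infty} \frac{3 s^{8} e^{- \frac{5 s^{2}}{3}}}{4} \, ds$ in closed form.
$\frac{5103 \sqrt{15} \sqrt{\pi}}{40000}$

Begin with the known integral
$$J(a) = \int_{-\infty}^{\infty} \frac{3 e^{- a s^{2}}}{4} \, ds = \frac{3 \sqrt{\pi}}{4 \sqrt{a}}.$$

Differentiating under the integral sign brings down a factor of $(-s^2)$:
$$\frac{dJ}{da} = \int_{-\infty}^{\infty} - \frac{3 s^{2} e^{- a s^{2}}}{4} \, ds = - \frac{3 \sqrt{\pi}}{8 a^{\frac{3}{2}}}.$$

Repeating $4$ times in total — each differentiation brings down another $(-s^2)$ — gives
$$\frac{d^{4}J}{da^{4}} = \int_{-\infty}^{\infty} \frac{3 s^{8} e^{- a s^{2}}}{4} \, ds = \frac{315 \sqrt{\pi}}{64 a^{\frac{9}{2}}},$$
and the integrand here is exactly the target integrand, so $I = \frac{315 \sqrt{\pi}}{64 a^{\frac{9}{2}}}$.

Setting $a = \frac{5}{3}$:
$$I = \frac{5103 \sqrt{15} \sqrt{\pi}}{40000}.$$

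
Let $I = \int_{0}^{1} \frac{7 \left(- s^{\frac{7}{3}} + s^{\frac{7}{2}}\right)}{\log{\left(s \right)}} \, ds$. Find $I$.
$\log{\left(\frac{10460353203}{1280000000} \right)}$

Replace the exponent $\frac{7}{2}$ by a parameter $a$: let $I(a) = \int_{0}^{1} \frac{7 \left(- s^{\frac{7}{3}} + s^{a}\right)}{\log{\left(s \right)}} \, ds$.

Since $\dfrac{\partial}{\partial a}\,s^{a} = s^{a} \ln s$, the $\ln s$ in the denominator cancels and
$$\frac{dI}{da} = \int_{0}^{1} 7 s^{a} \, ds = 7 \left[\frac{s^{a+1}}{a+1}\right]_0^1 = \frac{7}{a + 1}.$$

Integrating with respect to $a$ gives $I(a) = \log{\left(\frac{2187 \left(a + 1\right)^{7}}{10000000} \right)} + C$.

At $a = \frac{7}{3}$ the integrand is identically $0$, so $I(\frac{7}{3}) = 0$. The closed form gives $0$, hence $C = 0$.

Setting $a = \frac{7}{2}$:
$$I = \log{\left(\frac{10460353203}{1280000000} \right)}.$$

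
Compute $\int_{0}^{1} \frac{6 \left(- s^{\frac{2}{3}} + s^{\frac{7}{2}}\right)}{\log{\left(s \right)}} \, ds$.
$\log{\left(\frac{387420489}{1000000} \right)}$

Introduce a parameter $a$ in the exponent: let $I(a) = \int_{0}^{1} \frac{6 \left(- s^{\frac{2}{3}} + s^{a}\right)}{\log{\left(s \right)}} \, ds$.

Since $\dfrac{\partial}{\partial a}\,s^{a} = s^{a} \ln s$, the $\ln s$ in the denominator cancels and
$$\frac{dI}{da} = \int_{0}^{1} 6 s^{a} \, ds = 6 \left[\frac{s^{a+1}}{a+1}\right]_0^1 = \frac{6}{a + 1}.$$

Integrating with respect to $a$ gives $I(a) = \log{\left(\frac{729 \left(a + 1\right)^{6}}{15625} \right)} + C$.

At $a = \frac{2}{3}$ the integrand is identically $0$, so $I(\frac{2}{3}) = 0$. The closed form gives $0$, hence $C = 0$.

Setting $a = \frac{7}{2}$:
$$I = \log{\left(\frac{387420489}{1000000} \right)}.$$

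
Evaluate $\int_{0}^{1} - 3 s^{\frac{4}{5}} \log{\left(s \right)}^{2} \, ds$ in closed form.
$- \frac{250}{243}$

Consider the simpler parametrised integral
$$J(a) = \int_{0}^{1} - 3 s^{a} \, ds = - \frac{3}{a + 1}.$$

Differentiating under the integral sign brings down a factor of $\ln s$:
$$\frac{dJ}{da} = \int_{0}^{1} - 3 s^{a} \log{\left(s \right)} \, ds = \frac{3}{\left(a + 1\right)^{2}}.$$

Repeating twice in total — each differentiation brings down another $\ln s$ — gives
$$\frac{d^{2}J}{da^{2}} = \int_{0}^{1} - 3 s^{a} \log{\left(s \right)}^{2} \, ds = - \frac{6}{\left(a + 1\right)^{3}},$$
and the integrand here is exactly the target integrand, so $I = - \frac{6}{\left(a + 1\right)^{3}}$.

Setting $a = \frac{4}{5}$:
$$I = - \frac{250}{243}.$$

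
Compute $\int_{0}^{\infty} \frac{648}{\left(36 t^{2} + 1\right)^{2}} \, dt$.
$27 \pi$

Start from the standard arctangent integral
$$J(a) = \int_{0}^{\infty} \frac{1}{2 \left(a^{2} + t^{2}\right)} \, dt = \frac{\pi}{4 a}.$$

Differentiating under the integral sign with respect to $a$,
$$\frac{dJ}{da} = \int_{0}^{\infty} - \frac{a}{\left(a^{2} + t^{2}\right)^{2}} \, dt = - \frac{\pi}{4 a^{2}},$$
so $\int_{0}^{\infty} \frac{1}{2 \left(a^{2} + t^{2}\right)^{2}} \, dt = \frac{\pi}{8 a^{3}}$.

Setting $a = \frac{1}{6}$:
$$I = 27 \pi.$$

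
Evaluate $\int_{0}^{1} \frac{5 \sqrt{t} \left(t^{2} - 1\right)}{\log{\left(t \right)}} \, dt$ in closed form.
$- \log{\left(\frac{243}{16807} \right)}$

Introduce a parameter $a$ in the exponent: let $I(a) = \int_{0}^{1} \frac{5 \left(t^{\frac{5}{2}} - t^{a}\right)}{\log{\left(t \right)}} \, dt$.

Since $\dfrac{\partial}{\partial a}\,t^{a} = t^{a} \ln t$, the $\ln t$ in the denominator cancels and
$$\frac{dI}{da} = \int_{0}^{1} -5 t^{a} \, dt = -5 \left[\frac{t^{a+1}}{a+1}\right]_0^1 = - \frac{5}{a + 1}.$$

Integrating with respect to $a$ gives $I(a) = - \log{\left(\frac{32 \left(a + 1\right)^{5}}{16807} \right)} + C$.

At $a = \frac{5}{2}$ the integrand is identically $0$, so $I(\frac{5}{2}) = 0$. The closed form gives $0$, hence $C = 0$.

Setting $a = \frac{1}{2}$:
$$I = - \log{\left(\frac{243}{16807} \right)}.$$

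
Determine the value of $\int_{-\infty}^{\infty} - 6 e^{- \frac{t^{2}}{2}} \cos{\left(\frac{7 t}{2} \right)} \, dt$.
$- \frac{6 \sqrt{2} \sqrt{\pi}}{e^{\frac{49}{8}}}$

Let $b$ denote the cosine frequency and define $I(b) = \int_{-\infty}^{\infty} - 6 e^{- \frac{t^{2}}{2}} \cos{\left(b t \right)} \, dt$.

Differentiating under the integral sign,
$$I'(b) = \int_{-\infty}^{\infty} 6 t e^{- \frac{t^{2}}{2}} \sin{\left(b t \right)} \, dt.$$

Integrate $\int_{-\infty}^{\infty} t \sin(b t)\, e^{- \frac{t^{2}}{2}}\, dt$ by parts with $u = \sin(b t)$ and $dv = t\, e^{- \frac{t^{2}}{2}}\, dt$, giving $v = - e^{- \frac{t^{2}}{2}}$. The boundary term vanishes and
$$\int_{-\infty}^{\infty} t \sin(b t)\, e^{- \frac{t^{2}}{2}}\, dt = b \int_{-\infty}^{\infty} \cos(b t)\, e^{- \frac{t^{2}}{2}}\, dt,$$
so $I'(b) = - b\, I(b)$.

This is a separable first-order ODE; solving with the initial condition $I(0) = \int_{-\infty}^{\infty} - 6 e^{- \frac{t^{2}}{2}}\,dt = - 6 \sqrt{2} \sqrt{\pi}$ gives
$$I(b) = - 6 \sqrt{2} \sqrt{\pi} e^{- \frac{b^{2}}{2}}.$$

Setting $b = \frac{7}{2}$:
$$I = - \frac{6 \sqrt{2} \sqrt{\pi}}{e^{\frac{49}{8}}}.$$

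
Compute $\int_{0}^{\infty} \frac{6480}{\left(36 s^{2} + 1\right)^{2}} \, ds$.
$270 \pi$

Start from the standard arctangent integral
$$J(a) = \int_{0}^{\infty} \frac{5}{a^{2} + s^{2}} \, ds = \frac{5 \pi}{2 a}.$$

Differentiating under the integral sign with respect to $a$,
$$\frac{dJ}{da} = \int_{0}^{\infty} - \frac{10 a}{\left(a^{2} + s^{2}\right)^{2}} \, ds = - \frac{5 \pi}{2 a^{2}},$$
so $\int_{0}^{\infty} \frac{5}{\left(a^{2} + s^{2}\right)^{2}} \, ds = \frac{5 \pi}{4 a^{3}}$.

Setting $a = \frac{1}{6}$:
$$I = 270 \pi.$$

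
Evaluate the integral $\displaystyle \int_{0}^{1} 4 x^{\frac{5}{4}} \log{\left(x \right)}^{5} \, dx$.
$- \frac{655360}{177147}$

Consider the simpler parametrised integral
$$J(a) = \int_{0}^{1} 4 x^{a} \, dx = \frac{4}{a + 1}.$$

Differentiating under the integral sign brings down a factor of $\ln x$:
$$\frac{dJ}{da} = \int_{0}^{1} 4 x^{a} \log{\left(x \right)} \, dx = - \frac{4}{\left(a + 1\right)^{2}}.$$

Repeating $5$ times in total — each differentiation brings down another $\ln x$ — gives
$$\frac{d^{5}J}{da^{5}} = \int_{0}^{1} 4 x^{a} \log{\left(x \right)}^{5} \, dx = - \frac{480}{\left(a + 1\right)^{6}},$$
and the integrand here is exactly the target integrand, so $I = - \frac{480}{\left(a + 1\right)^{6}}$.

Setting $a = \frac{5}{4}$:
$$I = - \frac{655360}{177147}.$$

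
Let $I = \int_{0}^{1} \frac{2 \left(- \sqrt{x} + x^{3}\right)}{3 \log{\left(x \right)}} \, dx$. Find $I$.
$\log{\left(\frac{4 \sqrt[3]{3}}{3} \right)}$

Introduce a parameter $a$ in the exponent: let $I(a) = \int_{0}^{1} \frac{2 \left(x^{3} - x^{a}\right)}{3 \log{\left(x \right)}} \, dx$.

Since $\dfrac{\partial}{\partial a}\,x^{a} = x^{a} \ln x$, the $\ln x$ in the denominator cancels and
$$\frac{dI}{da} = \int_{0}^{1} - \frac{2}{3} x^{a} \, dx = - \frac{2}{3} \left[\frac{x^{a+1}}{a+1}\right]_0^1 = - \frac{2}{3 a + 3}.$$

Integrating with respect to $a$ gives $I(a) = - \frac{2 \log{\left(a + 1 \right)}}{3} + \frac{4 \log{\left(2 \right)}}{3} + C$.

At $a = 3$ the integrand is identically $0$, so $I(3) = 0$. The closed form gives $0$, hence $C = 0$.

Setting $a = \frac{1}{2}$:
$$I = \log{\left(\frac{4 \sqrt[3]{3}}{3} \right)}.$$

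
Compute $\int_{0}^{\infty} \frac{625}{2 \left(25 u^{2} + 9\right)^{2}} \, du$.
$\frac{125 \pi}{216}$

Begin with the known result
$$J(a) = \int_{0}^{\infty} \frac{1}{2 \left(a^{2} + u^{2}\right)} \, du = \frac{\pi}{4 a}.$$

Differentiating under the integral sign with respect to $a$,
$$\frac{dJ}{da} = \int_{0}^{\infty} - \frac{a}{\left(a^{2} + u^{2}\right)^{2}} \, du = - \frac{\pi}{4 a^{2}},$$
so $\int_{0}^{\infty} \frac{1}{2 \left(a^{2} + u^{2}\right)^{2}} \, du = \frac{\pi}{8 a^{3}}$.

Setting $a = \frac{3}{5}$:
$$I = \frac{125 \pi}{216}.$$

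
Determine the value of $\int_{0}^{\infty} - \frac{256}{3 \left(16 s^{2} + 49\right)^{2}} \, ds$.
$- \frac{16 \pi}{1029}$

Recall the elementary integral
$$J(a) = \int_{0}^{\infty} - \frac{1}{3 \left(a^{2} + s^{2}\right)} \, ds = - \frac{\pi}{6 a}.$$

Differentiating under the integral sign with respect to $a$,
$$\frac{dJ}{da} = \int_{0}^{\infty} \frac{2 a}{3 \left(a^{2} + s^{2}\right)^{2}} \, ds = \frac{\pi}{6 a^{2}},$$
so $\int_{0}^{\infty} - \frac{1}{3 \left(a^{2} + s^{2}\right)^{2}} \, ds = - \frac{\pi}{12 a^{3}}$.

Setting $a = \frac{7}{4}$:
$$I = - \frac{16 \pi}{1029}.$$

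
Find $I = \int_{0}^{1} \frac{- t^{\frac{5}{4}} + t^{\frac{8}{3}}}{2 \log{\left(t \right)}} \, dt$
$\log{\left(\frac{2 \sqrt{33}}{9} \right)}$

Introduce a parameter $a$ in the exponent: let $I(a) = \int_{0}^{1} \frac{t^{\frac{8}{3}} - t^{a}}{2 \log{\left(t \right)}} \, dt$.

Since $\dfrac{\partial}{\partial a}\,t^{a} = t^{a} \ln t$, the $\ln t$ in the denominator cancels and
$$\frac{dI}{da} = \int_{0}^{1} - \frac{1}{2} t^{a} \, dt = - \frac{1}{2} \left[\frac{t^{a+1}}{a+1}\right]_0^1 = - \frac{1}{2 a + 2}.$$

Integrating with respect to $a$ gives $I(a) = - \frac{\log{\left(a + 1 \right)}}{2} - \frac{\log{\left(3 \right)}}{2} + \frac{\log{\left(11 \right)}}{2} + C$.

At $a = \frac{8}{3}$ the integrand is identically $0$, so $I(\frac{8}{3}) = 0$. The closed form gives $0$, hence $C = 0$.

Setting $a = \frac{5}{4}$:
$$I = \log{\left(\frac{2 \sqrt{33}}{9} \right)}.$$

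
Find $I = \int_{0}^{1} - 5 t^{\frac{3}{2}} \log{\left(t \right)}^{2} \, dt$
$- \frac{16}{25}$

Consider the simpler parametrised integral
$$J(a) = \int_{0}^{1} - 5 t^{a} \, dt = - \frac{5}{a + 1}.$$

Differentiating under the integral sign brings down a factor of $\ln t$:
$$\frac{dJ}{da} = \int_{0}^{1} - 5 t^{a} \log{\left(t \right)} \, dt = \frac{5}{\left(a + 1\right)^{2}}.$$

Repeating twice in total — each differentiation brings down another $\ln t$ — gives
$$\frac{d^{2}J}{da^{2}} = \int_{0}^{1} - 5 t^{a} \log{\left(t \right)}^{2} \, dt = - \frac{10}{\left(a + 1\right)^{3}},$$
and the integrand here is exactly the target integrand, so $I = - \frac{10}{\left(a + 1\right)^{3}}$.

Setting $a = \frac{3}{2}$:
$$I = - \frac{16}{25}.$$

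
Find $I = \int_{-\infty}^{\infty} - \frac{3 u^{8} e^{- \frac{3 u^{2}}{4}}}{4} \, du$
$- \frac{280 \sqrt{3} \sqrt{\pi}}{27}$

Start from the elementary integral
$$J(a) = \int_{-\infty}^{\infty} - \frac{3 e^{- a u^{2}}}{4} \, du = - \frac{3 \sqrt{\pi}}{4 \sqrt{a}}.$$

Differentiating under the integral sign brings down a factor of $(-u^2)$:
$$\frac{dJ}{da} = \int_{-\infty}^{\infty} \frac{3 u^{2} e^{- a u^{2}}}{4} \, du = \frac{3 \sqrt{\pi}}{8 a^{\frac{3}{2}}}.$$

Repeating $4$ times in total — each differentiation brings down another $(-u^2)$ — gives
$$\frac{d^{4}J}{da^{4}} = \int_{-\infty}^{\infty} - \frac{3 u^{8} e^{- a u^{2}}}{4} \, du = - \frac{315 \sqrt{\pi}}{64 a^{\frac{9}{2}}},$$
and the integrand here is exactly the target integrand, so $I = - \frac{315 \sqrt{\pi}}{64 a^{\frac{9}{2}}}$.

Setting $a = \frac{3}{4}$:
$$I = - \frac{280 \sqrt{3} \sqrt{\pi}}{27}.$$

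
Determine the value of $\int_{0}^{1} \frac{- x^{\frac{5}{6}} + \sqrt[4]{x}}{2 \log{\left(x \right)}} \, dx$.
$\log{\left(\frac{\sqrt{330}}{22} \right)}$

Replace the exponent $\frac{5}{6}$ by a parameter $a$: let $I(a) = \int_{0}^{1} \frac{\sqrt[4]{x} - x^{a}}{2 \log{\left(x \right)}} \, dx$.

Since $\dfrac{\partial}{\partial a}\,x^{a} = x^{a} \ln x$, the $\ln x$ in the denominator cancels and
$$\frac{dI}{da} = \int_{0}^{1} - \frac{1}{2} x^{a} \, dx = - \frac{1}{2} \left[\frac{x^{a+1}}{a+1}\right]_0^1 = - \frac{1}{2 a + 2}.$$

Integrating with respect to $a$ gives $I(a) = - \frac{\log{\left(a + 1 \right)}}{2} - \log{\left(2 \right)} + \frac{\log{\left(5 \right)}}{2} + C$.

At $a = \frac{1}{4}$ the integrand is identically $0$, so $I(\frac{1}{4}) = 0$. The closed form gives $0$, hence $C = 0$.

Setting $a = \frac{5}{6}$:
$$I = \log{\left(\frac{\sqrt{330}}{22} \right)}.$$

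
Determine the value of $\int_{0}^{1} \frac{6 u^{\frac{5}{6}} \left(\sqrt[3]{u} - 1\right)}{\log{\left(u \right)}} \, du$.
$- \log{\left(\frac{1771561}{4826809} \right)}$

Replace the exponent $\frac{5}{6}$ by a parameter $a$: let $I(a) = \int_{0}^{1} \frac{6 \left(u^{\frac{7}{6}} - u^{a}\right)}{\log{\left(u \right)}} \, du$.

Since $\dfrac{\partial}{\partial a}\,u^{a} = u^{a} \ln u$, the $\ln u$ in the denominator cancels and
$$\frac{dI}{da} = \int_{0}^{1} -6 u^{a} \, du = -6 \left[\frac{u^{a+1}}{a+1}\right]_0^1 = - \frac{6}{a + 1}.$$

Integrating with respect to $a$ gives $I(a) = - \log{\left(\frac{46656 \left(a + 1\right)^{6}}{4826809} \right)} + C$.

At $a = \frac{7}{6}$ the integrand is identically $0$, so $I(\frac{7}{6}) = 0$. The closed form gives $0$, hence $C = 0$.

Setting $a = \frac{5}{6}$:
$$I = - \log{\left(\frac{1771561}{4826809} \right)}.$$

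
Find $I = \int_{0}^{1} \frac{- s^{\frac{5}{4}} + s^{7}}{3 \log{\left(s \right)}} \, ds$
$- \frac{2 \log{\left(3 \right)}}{3} + \frac{5 \log{\left(2 \right)}}{3}$

Introduce a parameter $a$ in the exponent: let $I(a) = \int_{0}^{1} \frac{s^{7} - s^{a}}{3 \log{\left(s \right)}} \, ds$.

Since $\dfrac{\partial}{\partial a}\,s^{a} = s^{a} \ln s$, the $\ln s$ in the denominator cancels and
$$\frac{dI}{da} = \int_{0}^{1} - \frac{1}{3} s^{a} \, ds = - \frac{1}{3} \left[\frac{s^{a+1}}{a+1}\right]_0^1 = - \frac{1}{3 a + 3}.$$

Integrating with respect to $a$ gives $I(a) = - \frac{\log{\left(a + 1 \right)}}{3} + \log{\left(2 \right)} + C$.

At $a = 7$ the integrand is identically $0$, so $I(7) = 0$. The closed form gives $0$, hence $C = 0$.

Setting $a = \frac{5}{4}$:
$$I = - \frac{2 \log{\left(3 \right)}}{3} + \frac{5 \log{\left(2 \right)}}{3}.$$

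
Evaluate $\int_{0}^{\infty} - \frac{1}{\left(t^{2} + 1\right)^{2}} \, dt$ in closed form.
$- \frac{\pi}{4}$

Start from the standard arctangent integral
$$J(a) = \int_{0}^{\infty} - \frac{1}{a^{2} + t^{2}} \, dt = - \frac{\pi}{2 a}.$$

Differentiating under the integral sign with respect to $a$,
$$\frac{dJ}{da} = \int_{0}^{\infty} \frac{2 a}{\left(a^{2} + t^{2}\right)^{2}} \, dt = \frac{\pi}{2 a^{2}},$$
so $\int_{0}^{\infty} - \frac{1}{\left(a^{2} + t^{2}\right)^{2}} \, dt = - \frac{\pi}{4 a^{3}}$.

Setting $a = 1$:
$$I = - \frac{\pi}{4}.$$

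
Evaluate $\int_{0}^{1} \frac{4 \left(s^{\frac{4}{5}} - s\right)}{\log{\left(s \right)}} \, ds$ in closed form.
$\log{\left(\frac{6561}{10000} \right)}$

Introduce a parameter $a$ in the exponent: let $I(a) = \int_{0}^{1} \frac{4 \left(- s + s^{a}\right)}{\log{\left(s \right)}} \, ds$.

Since $\dfrac{\partial}{\partial a}\,s^{a} = s^{a} \ln s$, the $\ln s$ in the denominator cancels and
$$\frac{dI}{da} = \int_{0}^{1} 4 s^{a} \, ds = 4 \left[\frac{s^{a+1}}{a+1}\right]_0^1 = \frac{4}{a + 1}.$$

Integrating with respect to $a$ gives $I(a) = \log{\left(\frac{\left(a + 1\right)^{4}}{16} \right)} + C$.

At $a = 1$ the integrand is identically $0$, so $I(1) = 0$. The closed form gives $0$, hence $C = 0$.

Setting $a = \frac{4}{5}$:
$$I = \log{\left(\frac{6561}{10000} \right)}.$$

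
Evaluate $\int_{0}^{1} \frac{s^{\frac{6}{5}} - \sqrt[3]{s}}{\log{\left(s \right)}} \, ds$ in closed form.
$- \log{\left(20 \right)} + \log{\left(33 \right)}$

Replace the exponent $\frac{1}{3}$ by a parameter $a$: let $I(a) = \int_{0}^{1} \frac{s^{\frac{6}{5}} - s^{a}}{\log{\left(s \right)}} \, ds$.

Since $\dfrac{\partial}{\partial a}\,s^{a} = s^{a} \ln s$, the $\ln s$ in the denominator cancels and
$$\frac{dI}{da} = \int_{0}^{1} -1 s^{a} \, ds = -1 \left[\frac{s^{a+1}}{a+1}\right]_0^1 = - \frac{1}{a + 1}.$$

Integrating with respect to $a$ gives $I(a) = - \log{\left(\frac{5 a}{11} + \frac{5}{11} \right)} + C$.

At $a = \frac{6}{5}$ the integrand is identically $0$, so $I(\frac{6}{5}) = 0$. The closed form gives $0$, hence $C = 0$.

Setting $a = \frac{1}{3}$:
$$I = - \log{\left(20 \right)} + \log{\left(33 \right)}.$$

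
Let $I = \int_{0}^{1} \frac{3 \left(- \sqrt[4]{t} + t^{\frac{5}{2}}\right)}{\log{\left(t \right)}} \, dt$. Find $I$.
$\log{\left(\frac{2744}{125} \right)}$

Replace the exponent $\frac{5}{2}$ by a parameter $a$: let $I(a) = \int_{0}^{1} \frac{3 \left(- \sqrt[4]{t} + t^{a}\right)}{\log{\left(t \right)}} \, dt$.

Since $\dfrac{\partial}{\partial a}\,t^{a} = t^{a} \ln t$, the $\ln t$ in the denominator cancels and
$$\frac{dI}{da} = \int_{0}^{1} 3 t^{a} \, dt = 3 \left[\frac{t^{a+1}}{a+1}\right]_0^1 = \frac{3}{a + 1}.$$

Integrating with respect to $a$ gives $I(a) = \log{\left(\frac{64 \left(a + 1\right)^{3}}{125} \right)} + C$.

At $a = \frac{1}{4}$ the integrand is identically $0$, so $I(\frac{1}{4}) = 0$. The closed form gives $0$, hence $C = 0$.

Setting $a = \frac{5}{2}$:
$$I = \log{\left(\frac{2744}{125} \right)}.$$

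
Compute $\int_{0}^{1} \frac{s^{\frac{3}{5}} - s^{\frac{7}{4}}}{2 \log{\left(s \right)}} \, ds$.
$\log{\left(\frac{4 \sqrt{110}}{55} \right)}$

Replace the exponent $\frac{3}{5}$ by a parameter $a$: let $I(a) = \int_{0}^{1} \frac{- s^{\frac{7}{4}} + s^{a}}{2 \log{\left(s \right)}} \, ds$.

Since $\dfrac{\partial}{\partial a}\,s^{a} = s^{a} \ln s$, the $\ln s$ in the denominator cancels and
$$\frac{dI}{da} = \int_{0}^{1} \frac{1}{2} s^{a} \, ds = \frac{1}{2} \left[\frac{s^{a+1}}{a+1}\right]_0^1 = \frac{1}{2 \left(a + 1\right)}.$$

Integrating with respect to $a$ gives $I(a) = \frac{\log{\left(a + 1 \right)}}{2} - \frac{\log{\left(11 \right)}}{2} + \log{\left(2 \right)} + C$.

At $a = \frac{7}{4}$ the integrand is identically $0$, so $I(\frac{7}{4}) = 0$. The closed form gives $0$, hence $C = 0$.

Setting $a = \frac{3}{5}$:
$$I = \log{\left(\frac{4 \sqrt{110}}{55} \right)}.$$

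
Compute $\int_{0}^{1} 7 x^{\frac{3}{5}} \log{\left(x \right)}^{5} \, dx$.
$- \frac{1640625}{32768}$

Consider the simpler parametrised integral
$$J(a) = \int_{0}^{1} 7 x^{a} \, dx = \frac{7}{a + 1}.$$

Differentiating under the integral sign brings down a factor of $\ln x$:
$$\frac{dJ}{da} = \int_{0}^{1} 7 x^{a} \log{\left(x \right)} \, dx = - \frac{7}{\left(a + 1\right)^{2}}.$$

Repeating $5$ times in total — each differentiation brings down another $\ln x$ — gives
$$\frac{d^{5}J}{da^{5}} = \int_{0}^{1} 7 x^{a} \log{\left(x \right)}^{5} \, dx = - \frac{840}{\left(a + 1\right)^{6}},$$
and the integrand here is exactly the target integrand, so $I = - \frac{840}{\left(a + 1\right)^{6}}$.

Setting $a = \frac{3}{5}$:
$$I = - \frac{1640625}{32768}.$$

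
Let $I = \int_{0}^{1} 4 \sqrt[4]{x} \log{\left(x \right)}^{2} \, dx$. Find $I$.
$\frac{512}{125}$

Start from the elementary integral
$$J(a) = \int_{0}^{1} 4 x^{a} \, dx = \frac{4}{a + 1}.$$

Differentiating under the integral sign brings down a factor of $\ln x$:
$$\frac{dJ}{da} = \int_{0}^{1} 4 x^{a} \log{\left(x \right)} \, dx = - \frac{4}{\left(a + 1\right)^{2}}.$$

Repeating twice in total — each differentiation brings down another $\ln x$ — gives
$$\frac{d^{2}J}{da^{2}} = \int_{0}^{1} 4 x^{a} \log{\left(x \right)}^{2} \, dx = \frac{8}{\left(a + 1\right)^{3}},$$
and the integrand here is exactly the target integrand, so $I = \frac{8}{\left(a + 1\right)^{3}}$.

Setting $a = \frac{1}{4}$:
$$I = \frac{512}{125}.$$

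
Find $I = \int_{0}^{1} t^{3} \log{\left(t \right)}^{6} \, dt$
$\frac{45}{1024}$

Begin with the known integral
$$J(a) = \int_{0}^{1} t^{a} \, dt = \frac{1}{a + 1}.$$

Differentiating under the integral sign brings down a factor of $\ln t$:
$$\frac{dJ}{da} = \int_{0}^{1} t^{a} \log{\left(t \right)} \, dt = - \frac{1}{\left(a + 1\right)^{2}}.$$

Repeating $6$ times in total — each differentiation brings down another $\ln t$ — gives
$$\frac{d^{6}J}{da^{6}} = \int_{0}^{1} t^{a} \log{\left(t \right)}^{6} \, dt = \frac{720}{\left(a + 1\right)^{7}},$$
and the integrand here is exactly the target integrand, so $I = \frac{720}{\left(a + 1\right)^{7}}$.

Setting $a = 3$:
$$I = \frac{45}{1024}.$$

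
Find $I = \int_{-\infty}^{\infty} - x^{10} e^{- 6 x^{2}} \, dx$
$- \frac{35 \sqrt{6} \sqrt{\pi}}{55296}$

Start from the elementary integral
$$J(a) = \int_{-\infty}^{\infty} - e^{- a x^{2}} \, dx = - \frac{\sqrt{\pi}}{\sqrt{a}}.$$

Differentiating under the integral sign brings down a factor of $(-x^2)$:
$$\frac{dJ}{da} = \int_{-\infty}^{\infty} x^{2} e^{- a x^{2}} \, dx = \frac{\sqrt{\pi}}{2 a^{\frac{3}{2}}}.$$

Repeating $5$ times in total — each differentiation brings down another $(-x^2)$ — gives
$$\frac{d^{5}J}{da^{5}} = \int_{-\infty}^{\infty} x^{10} e^{- a x^{2}} \, dx = \frac{945 \sqrt{\pi}}{32 a^{\frac{11}{2}}},$$
and the integrand here is $(-1)^{5}$ times the target integrand, so $I = (-1)^{5}\,\frac{d^{5}J}{da^{5}} = - \frac{945 \sqrt{\pi}}{32 a^{\frac{11}{2}}}$.

Setting $a = 6$:
$$I = - \frac{35 \sqrt{6} \sqrt{\pi}}{55296}.$$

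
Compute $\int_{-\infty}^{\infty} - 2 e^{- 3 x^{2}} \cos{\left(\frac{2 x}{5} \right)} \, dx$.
$- \frac{2 \sqrt{3} \sqrt{\pi}}{3 e^{\frac{1}{75}}}$

Define $I(b) = \int_{-\infty}^{\infty} - 2 e^{- 3 x^{2}} \cos{\left(b x \right)} \, dx$.

Differentiating under the integral sign,
$$I'(b) = \int_{-\infty}^{\infty} 2 x e^{- 3 x^{2}} \sin{\left(b x \right)} \, dx.$$

Integrate $\int_{-\infty}^{\infty} x \sin(b x)\, e^{- 3 x^{2}}\, dx$ by parts with $u = \sin(b x)$ and $dv = x\, e^{- 3 x^{2}}\, dx$, giving $v = - \frac{e^{- 3 x^{2}}}{6}$. The boundary term vanishes and
$$\int_{-\infty}^{\infty} x \sin(b x)\, e^{- 3 x^{2}}\, dx = \frac{b}{6} \int_{-\infty}^{\infty} \cos(b x)\, e^{- 3 x^{2}}\, dx,$$
so $I'(b) = - \frac{b}{6}\, I(b)$.

This is a separable first-order ODE; solving with the initial condition $I(0) = \int_{-\infty}^{\infty} - 2 e^{- 3 x^{2}}\,dx = - \frac{2 \sqrt{3} \sqrt{\pi}}{3}$ gives
$$I(b) = - \frac{2 \sqrt{3} \sqrt{\pi} e^{- \frac{b^{2}}{12}}}{3}.$$

Setting $b = \frac{2}{5}$:
$$I = - \frac{2 \sqrt{3} \sqrt{\pi}}{3 e^{\frac{1}{75}}}.$$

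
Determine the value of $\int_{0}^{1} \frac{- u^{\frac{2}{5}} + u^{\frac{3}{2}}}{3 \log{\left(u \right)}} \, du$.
$\log{\left(\frac{70^{\frac{2}{3}}}{14} \right)}$

Replace the exponent $\frac{2}{5}$ by a parameter $a$: let $I(a) = \int_{0}^{1} \frac{u^{\frac{3}{2}} - u^{a}}{3 \log{\left(u \right)}} \, du$.

Since $\dfrac{\partial}{\partial a}\,u^{a} = u^{a} \ln u$, the $\ln u$ in the denominator cancels and
$$\frac{dI}{da} = \int_{0}^{1} - \frac{1}{3} u^{a} \, du = - \frac{1}{3} \left[\frac{u^{a+1}}{a+1}\right]_0^1 = - \frac{1}{3 a + 3}.$$

Integrating with respect to $a$ gives $I(a) = - \frac{\log{\left(a + 1 \right)}}{3} - \frac{\log{\left(2 \right)}}{3} + \frac{\log{\left(5 \right)}}{3} + C$.

At $a = \frac{3}{2}$ the integrand is identically $0$, so $I(\frac{3}{2}) = 0$. The closed form gives $0$, hence $C = 0$.

Setting $a = \frac{2}{5}$:
$$I = \log{\left(\frac{70^{\frac{2}{3}}}{14} \right)}.$$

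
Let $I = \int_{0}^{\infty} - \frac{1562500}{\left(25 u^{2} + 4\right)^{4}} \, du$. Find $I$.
$- \frac{390625 \pi}{1024}$

Recall the elementary integral
$$J(a) = \int_{0}^{\infty} - \frac{4}{a^{2} + u^{2}} \, du = - \frac{2 \pi}{a}.$$

Differentiating under the integral sign with respect to $a$,
$$\frac{dJ}{da} = \int_{0}^{\infty} \frac{8 a}{\left(a^{2} + u^{2}\right)^{2}} \, du = \frac{2 \pi}{a^{2}},$$
so $\int_{0}^{\infty} - \frac{4}{\left(a^{2} + u^{2}\right)^{2}} \, du = - \frac{\pi}{a^{3}}$.

Repeating — each differentiation of $1/(u^2+a^2)^j$ produces $-2ja/(u^2+a^2)^{j+1}$ — and dividing through by $-2ja$ at each step yields, after $3$ differentiations in total,
$$\int_{0}^{\infty} - \frac{4}{\left(a^{2} + u^{2}\right)^{4}} \, du = - \frac{5 \pi}{8 a^{7}}.$$

Setting $a = \frac{2}{5}$:
$$I = - \frac{390625 \pi}{1024}.$$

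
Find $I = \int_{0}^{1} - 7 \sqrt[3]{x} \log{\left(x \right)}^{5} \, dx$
$\frac{76545}{512}$

Consider the simpler parametrised integral
$$J(a) = \int_{0}^{1} - 7 x^{a} \, dx = - \frac{7}{a + 1}.$$

Differentiating under the integral sign brings down a factor of $\ln x$:
$$\frac{dJ}{da} = \int_{0}^{1} - 7 x^{a} \log{\left(x \right)} \, dx = \frac{7}{\left(a + 1\right)^{2}}.$$

Repeating $5$ times in total — each differentiation brings down another $\ln x$ — gives
$$\frac{d^{5}J}{da^{5}} = \int_{0}^{1} - 7 x^{a} \log{\left(x \right)}^{5} \, dx = \frac{840}{\left(a + 1\right)^{6}},$$
and the integrand here is exactly the target integrand, so $I = \frac{840}{\left(a + 1\right)^{6}}$.

Setting $a = \frac{1}{3}$:
$$I = \frac{76545}{512}.$$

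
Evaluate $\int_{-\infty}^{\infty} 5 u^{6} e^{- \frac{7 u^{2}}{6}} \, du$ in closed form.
$\frac{2025 \sqrt{42} \sqrt{\pi}}{2401}$

Begin with the known integral
$$J(a) = \int_{-\infty}^{\infty} 5 e^{- a u^{2}} \, du = \frac{5 \sqrt{\pi}}{\sqrt{a}}.$$

Differentiating under the integral sign brings down a factor of $(-u^2)$:
$$\frac{dJ}{da} = \int_{-\infty}^{\infty} - 5 u^{2} e^{- a u^{2}} \, du = - \frac{5 \sqrt{\pi}}{2 a^{\frac{3}{2}}}.$$

Repeating $3$ times in total — each differentiation brings down another $(-u^2)$ — gives
$$\frac{d^{3}J}{da^{3}} = \int_{-\infty}^{\infty} - 5 u^{6} e^{- a u^{2}} \, du = - \frac{75 \sqrt{\pi}}{8 a^{\frac{7}{2}}},$$
and the integrand here is $(-1)^{3}$ times the target integrand, so $I = (-1)^{3}\,\frac{d^{3}J}{da^{3}} = \frac{75 \sqrt{\pi}}{8 a^{\frac{7}{2}}}$.

Setting $a = \frac{7}{6}$:
$$I = \frac{2025 \sqrt{42} \sqrt{\pi}}{2401}.$$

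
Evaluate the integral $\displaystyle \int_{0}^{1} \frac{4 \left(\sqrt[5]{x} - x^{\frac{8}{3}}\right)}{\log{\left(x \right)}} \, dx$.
$\log{\left(\frac{104976}{9150625} \right)}$

Replace the exponent $\frac{1}{5}$ by a parameter $a$: let $I(a) = \int_{0}^{1} \frac{4 \left(- x^{\frac{8}{3}} + x^{a}\right)}{\log{\left(x \right)}} \, dx$.

Since $\dfrac{\partial}{\partial a}\,x^{a} = x^{a} \ln x$, the $\ln x$ in the denominator cancels and
$$\frac{dI}{da} = \int_{0}^{1} 4 x^{a} \, dx = 4 \left[\frac{x^{a+1}}{a+1}\right]_0^1 = \frac{4}{a + 1}.$$

Integrating with respect to $a$ gives $I(a) = \log{\left(\frac{81 \left(a + 1\right)^{4}}{14641} \right)} + C$.

At $a = \frac{8}{3}$ the integrand is identically $0$, so $I(\frac{8}{3}) = 0$. The closed form gives $0$, hence $C = 0$.

Setting $a = \frac{1}{5}$:
$$I = \log{\left(\frac{104976}{9150625} \right)}.$$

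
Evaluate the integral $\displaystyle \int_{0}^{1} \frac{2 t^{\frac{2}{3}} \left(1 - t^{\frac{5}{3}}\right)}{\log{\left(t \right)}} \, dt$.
$- \log{\left(4 \right)}$

Introduce a parameter $a$ in the exponent: let $I(a) = \int_{0}^{1} \frac{2 \left(- t^{\frac{7}{3}} + t^{a}\right)}{\log{\left(t \right)}} \, dt$.

Since $\dfrac{\partial}{\partial a}\,t^{a} = t^{a} \ln t$, the $\ln t$ in the denominator cancels and
$$\frac{dI}{da} = \int_{0}^{1} 2 t^{a} \, dt = 2 \left[\frac{t^{a+1}}{a+1}\right]_0^1 = \frac{2}{a + 1}.$$

Integrating with respect to $a$ gives $I(a) = \log{\left(\frac{9 \left(a + 1\right)^{2}}{100} \right)} + C$.

At $a = \frac{7}{3}$ the integrand is identically $0$, so $I(\frac{7}{3}) = 0$. The closed form gives $0$, hence $C = 0$.

Setting $a = \frac{2}{3}$:
$$I = - \log{\left(4 \right)}.$$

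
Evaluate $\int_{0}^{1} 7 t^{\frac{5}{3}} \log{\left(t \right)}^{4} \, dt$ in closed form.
$\frac{5103}{4096}$

Begin with the known integral
$$J(a) = \int_{0}^{1} 7 t^{a} \, dt = \frac{7}{a + 1}.$$

Differentiating under the integral sign brings down a factor of $\ln t$:
$$\frac{dJ}{da} = \int_{0}^{1} 7 t^{a} \log{\left(t \right)} \, dt = - \frac{7}{\left(a + 1\right)^{2}}.$$

Repeating $4$ times in total — each differentiation brings down another $\ln t$ — gives
$$\frac{d^{4}J}{da^{4}} = \int_{0}^{1} 7 t^{a} \log{\left(t \right)}^{4} \, dt = \frac{168}{\left(a + 1\right)^{5}},$$
and the integrand here is exactly the target integrand, so $I = \frac{168}{\left(a + 1\right)^{5}}$.

Setting $a = \frac{5}{3}$:
$$I = \frac{5103}{4096}.$$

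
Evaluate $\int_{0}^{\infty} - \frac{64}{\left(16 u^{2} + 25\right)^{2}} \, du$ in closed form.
$- \frac{4 \pi}{125}$

Recall the elementary integral
$$J(a) = \int_{0}^{\infty} - \frac{1}{4 \left(a^{2} + u^{2}\right)} \, du = - \frac{\pi}{8 a}.$$

Differentiating under the integral sign with respect to $a$,
$$\frac{dJ}{da} = \int_{0}^{\infty} \frac{a}{2 \left(a^{2} + u^{2}\right)^{2}} \, du = \frac{\pi}{8 a^{2}},$$
so $\int_{0}^{\infty} - \frac{1}{4 \left(a^{2} + u^{2}\right)^{2}} \, du = - \frac{\pi}{16 a^{3}}$.

Setting $a = \frac{5}{4}$:
$$I = - \frac{4 \pi}{125}.$$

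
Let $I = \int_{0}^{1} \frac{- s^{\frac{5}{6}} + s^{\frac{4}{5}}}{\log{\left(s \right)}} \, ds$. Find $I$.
$\log{\left(\frac{54}{55} \right)}$

Introduce a parameter $a$ in the exponent: let $I(a) = \int_{0}^{1} \frac{- s^{\frac{5}{6}} + s^{a}}{\log{\left(s \right)}} \, ds$.

Since $\dfrac{\partial}{\partial a}\,s^{a} = s^{a} \ln s$, the $\ln s$ in the denominator cancels and
$$\frac{dI}{da} = \int_{0}^{1} s^{a} \, ds = \left[\frac{s^{a+1}}{a+1}\right]_0^1 = \frac{1}{a + 1}.$$

Integrating with respect to $a$ gives $I(a) = \log{\left(\frac{6 a}{11} + \frac{6}{11} \right)} + C$.

At $a = \frac{5}{6}$ the integrand is identically $0$, so $I(\frac{5}{6}) = 0$. The closed form gives $0$, hence $C = 0$.

Setting $a = \frac{4}{5}$:
$$I = \log{\left(\frac{54}{55} \right)}.$$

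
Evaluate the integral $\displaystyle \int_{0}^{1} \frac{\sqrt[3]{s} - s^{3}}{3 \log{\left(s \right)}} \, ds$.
$- \frac{\log{\left(3 \right)}}{3}$

Replace the exponent $\frac{1}{3}$ by a parameter $a$: let $I(a) = \int_{0}^{1} \frac{- s^{3} + s^{a}}{3 \log{\left(s \right)}} \, ds$.

Since $\dfrac{\partial}{\partial a}\,s^{a} = s^{a} \ln s$, the $\ln s$ in the denominator cancels and
$$\frac{dI}{da} = \int_{0}^{1} \frac{1}{3} s^{a} \, ds = \frac{1}{3} \left[\frac{s^{a+1}}{a+1}\right]_0^1 = \frac{1}{3 \left(a + 1\right)}.$$

Integrating with respect to $a$ gives $I(a) = \frac{\log{\left(a + 1 \right)}}{3} - \frac{2 \log{\left(2 \right)}}{3} + C$.

At $a = 3$ the integrand is identically $0$, so $I(3) = 0$. The closed form gives $0$, hence $C = 0$.

Setting $a = \frac{1}{3}$:
$$I = - \frac{\log{\left(3 \right)}}{3}.$$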